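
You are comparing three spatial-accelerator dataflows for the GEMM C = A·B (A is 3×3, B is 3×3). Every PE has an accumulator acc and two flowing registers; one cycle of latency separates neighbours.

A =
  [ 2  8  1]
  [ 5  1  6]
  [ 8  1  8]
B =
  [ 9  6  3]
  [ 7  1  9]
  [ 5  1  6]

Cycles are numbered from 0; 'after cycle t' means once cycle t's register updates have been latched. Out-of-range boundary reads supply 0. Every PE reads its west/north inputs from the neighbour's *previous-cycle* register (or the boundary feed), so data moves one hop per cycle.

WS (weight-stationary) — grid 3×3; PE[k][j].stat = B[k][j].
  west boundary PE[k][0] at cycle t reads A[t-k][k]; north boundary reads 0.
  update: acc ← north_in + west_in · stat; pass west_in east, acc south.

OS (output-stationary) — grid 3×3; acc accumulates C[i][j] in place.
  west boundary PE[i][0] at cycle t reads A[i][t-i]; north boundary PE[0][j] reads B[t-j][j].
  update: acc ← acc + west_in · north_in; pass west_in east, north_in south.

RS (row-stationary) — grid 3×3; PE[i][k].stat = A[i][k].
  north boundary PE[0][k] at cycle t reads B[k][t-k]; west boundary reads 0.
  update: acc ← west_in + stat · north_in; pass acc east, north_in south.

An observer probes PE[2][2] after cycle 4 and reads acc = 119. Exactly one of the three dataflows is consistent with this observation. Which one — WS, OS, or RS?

dataflow = RS

— WS: 3×3; PE[2][2] trace:
  c0 r2c2: 0 / 0 / 0
  c1 r2c2: 0 / 0 / 0
  c2 r2c2: 0 / 0 / 0
  c3 r2c2: 0 / 0 / 0
  c4 r2c2: 84 / 1 / 84
— OS: 3×3; PE[2][2] trace:
  c0 r2c2: 0 / 0 / 0
  c1 r2c2: 0 / 0 / 0
  c2 r2c2: 0 / 0 / 0
  c3 r2c2: 0 / 0 / 0
  c4 r2c2: 24 / 8 / 3
— RS: 3×3; PE[2][2] trace:
  c0 r2c2: 0 / 0 / 0
  c1 r2c2: 0 / 0 / 0
  c2 r2c2: 0 / 0 / 0
  c3 r2c2: 0 / 0 / 0
  c4 r2c2: 119 / 119 / 5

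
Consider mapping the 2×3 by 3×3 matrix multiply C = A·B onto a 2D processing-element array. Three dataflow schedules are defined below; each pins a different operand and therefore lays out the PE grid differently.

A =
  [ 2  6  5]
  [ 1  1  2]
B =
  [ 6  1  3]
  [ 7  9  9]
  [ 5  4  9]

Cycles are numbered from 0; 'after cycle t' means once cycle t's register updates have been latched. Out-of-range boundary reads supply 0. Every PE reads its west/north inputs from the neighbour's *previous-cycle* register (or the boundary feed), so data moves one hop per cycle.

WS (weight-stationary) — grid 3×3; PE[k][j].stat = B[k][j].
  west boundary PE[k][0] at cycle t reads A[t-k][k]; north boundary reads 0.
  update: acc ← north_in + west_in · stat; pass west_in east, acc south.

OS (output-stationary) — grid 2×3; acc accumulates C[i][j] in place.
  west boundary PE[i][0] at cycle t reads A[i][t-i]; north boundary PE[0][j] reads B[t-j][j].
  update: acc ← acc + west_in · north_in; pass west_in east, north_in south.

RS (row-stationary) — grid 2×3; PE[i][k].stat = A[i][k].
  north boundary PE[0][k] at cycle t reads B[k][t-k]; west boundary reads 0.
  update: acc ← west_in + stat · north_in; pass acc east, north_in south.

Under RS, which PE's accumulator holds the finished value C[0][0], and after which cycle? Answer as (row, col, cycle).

(row, col, cycle) = (0, 2, 2)

RS: C[0][0] accumulates in PE[0][2]:
  cycle 0: PE[0][2] → acc 0, east 0, south 0
  cycle 1: PE[0][2] → acc 0, east 0, south 0
  cycle 2: PE[0][2] → acc 79, east 79, south 5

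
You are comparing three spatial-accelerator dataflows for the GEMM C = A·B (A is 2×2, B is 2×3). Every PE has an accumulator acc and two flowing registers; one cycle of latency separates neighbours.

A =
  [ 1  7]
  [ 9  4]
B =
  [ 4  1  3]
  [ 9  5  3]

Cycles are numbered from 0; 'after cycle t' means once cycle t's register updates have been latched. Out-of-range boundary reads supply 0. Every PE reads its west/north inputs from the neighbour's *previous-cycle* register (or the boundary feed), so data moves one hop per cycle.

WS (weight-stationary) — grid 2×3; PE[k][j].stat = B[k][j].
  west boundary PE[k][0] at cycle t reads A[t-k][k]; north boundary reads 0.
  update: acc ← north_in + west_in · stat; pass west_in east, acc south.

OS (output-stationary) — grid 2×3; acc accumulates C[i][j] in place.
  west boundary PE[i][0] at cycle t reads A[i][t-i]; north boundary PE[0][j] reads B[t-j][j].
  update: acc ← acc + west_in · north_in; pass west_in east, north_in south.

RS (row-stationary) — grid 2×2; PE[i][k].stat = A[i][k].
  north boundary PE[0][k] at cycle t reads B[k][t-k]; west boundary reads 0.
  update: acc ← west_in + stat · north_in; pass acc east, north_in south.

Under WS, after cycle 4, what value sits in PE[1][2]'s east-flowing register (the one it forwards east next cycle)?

register = 4

Tracing WS — 2×3 array, target PE[1][2]:
  cycle 0: PE[0][2] → acc 0, east 0, south 0
  cycle 0: PE[1][1] → acc 0, east 0, south 0
  cycle 0: PE[1][2] → acc 0, east 0, south 0
  cycle 1: PE[0][2] → acc 0, east 0, south 0
  cycle 1: PE[1][1] → acc 0, east 0, south 0
  cycle 1: PE[1][2] → acc 0, east 0, south 0
  cycle 2: PE[0][2] → acc 3, east 1, south 3
  cycle 2: PE[1][1] → acc 36, east 7, south 36
  cycle 2: PE[1][2] → acc 0, east 0, south 0
  cycle 3: PE[0][2] → acc 27, east 9, south 27
  cycle 3: PE[1][1] → acc 29, east 4, south 29
  cycle 3: PE[1][2] → acc 24, east 7, south 24
  cycle 4: PE[0][2] → acc 0, east 0, south 0
  cycle 4: PE[1][1] → acc 0, east 0, south 0
  cycle 4: PE[1][2] → acc 39, east 4, south 39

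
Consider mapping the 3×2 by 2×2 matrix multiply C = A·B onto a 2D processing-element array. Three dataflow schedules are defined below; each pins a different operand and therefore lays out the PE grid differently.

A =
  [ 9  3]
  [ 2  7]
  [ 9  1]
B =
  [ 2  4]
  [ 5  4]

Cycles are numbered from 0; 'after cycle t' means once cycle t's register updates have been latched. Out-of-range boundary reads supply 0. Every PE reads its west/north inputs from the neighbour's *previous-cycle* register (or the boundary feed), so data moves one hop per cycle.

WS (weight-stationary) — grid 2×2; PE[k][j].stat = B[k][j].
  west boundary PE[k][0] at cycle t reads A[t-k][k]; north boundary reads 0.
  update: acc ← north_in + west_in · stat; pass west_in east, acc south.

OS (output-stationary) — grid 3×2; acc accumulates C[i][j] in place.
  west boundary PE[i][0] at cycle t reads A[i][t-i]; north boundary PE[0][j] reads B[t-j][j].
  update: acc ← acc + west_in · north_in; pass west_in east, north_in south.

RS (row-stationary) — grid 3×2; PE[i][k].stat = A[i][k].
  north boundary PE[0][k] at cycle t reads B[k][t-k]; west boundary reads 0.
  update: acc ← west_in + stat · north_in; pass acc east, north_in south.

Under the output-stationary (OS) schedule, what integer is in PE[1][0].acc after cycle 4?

OS on a 3×2 grid — tracing PE[1][0] and its feeders:
  c0 r0c0: 18 / 9 / 2
  c0 r1c0: 0 / 0 / 0
  c1 r0c0: 33 / 3 / 5
  c1 r1c0: 4 / 2 / 2
  c2 r0c0: 33 / 0 / 0
  c2 r1c0: 39 / 7 / 5
  c3 r0c0: 33 / 0 / 0
  c3 r1c0: 39 / 0 / 0
  c4 r0c0: 33 / 0 / 0
  c4 r1c0: 39 / 0 / 0

PE[1][0].acc = 39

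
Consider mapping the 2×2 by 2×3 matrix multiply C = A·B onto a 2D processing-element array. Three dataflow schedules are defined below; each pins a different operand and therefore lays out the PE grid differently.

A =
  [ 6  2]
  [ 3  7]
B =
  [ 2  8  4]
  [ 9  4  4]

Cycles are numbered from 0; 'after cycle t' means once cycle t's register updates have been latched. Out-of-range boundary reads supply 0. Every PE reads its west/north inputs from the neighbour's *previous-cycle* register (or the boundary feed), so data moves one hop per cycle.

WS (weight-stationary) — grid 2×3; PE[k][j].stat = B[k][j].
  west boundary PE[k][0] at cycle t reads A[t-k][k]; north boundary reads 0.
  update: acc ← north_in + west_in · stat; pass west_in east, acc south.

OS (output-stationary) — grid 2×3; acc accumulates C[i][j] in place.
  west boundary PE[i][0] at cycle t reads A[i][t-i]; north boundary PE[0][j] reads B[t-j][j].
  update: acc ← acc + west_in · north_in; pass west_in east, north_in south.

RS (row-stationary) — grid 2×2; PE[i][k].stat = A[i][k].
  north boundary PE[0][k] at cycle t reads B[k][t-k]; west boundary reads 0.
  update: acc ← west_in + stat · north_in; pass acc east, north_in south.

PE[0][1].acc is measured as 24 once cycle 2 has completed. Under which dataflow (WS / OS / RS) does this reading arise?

WS (2×3 grid), PE[0][1]:
  0: (0,1).acc=0  regs=<0,0>
  1: (0,1).acc=48  regs=<6,48>
  2: (0,1).acc=24  regs=<3,24>
OS (2×3 grid), PE[0][1]:
  0: (0,1).acc=0  regs=<0,0>
  1: (0,1).acc=48  regs=<6,8>
  2: (0,1).acc=56  regs=<2,4>
RS (2×2 grid), PE[0][1]:
  0: (0,1).acc=0  regs=<0,0>
  1: (0,1).acc=30  regs=<30,9>
  2: (0,1).acc=56  regs=<56,4>

dataflow = WS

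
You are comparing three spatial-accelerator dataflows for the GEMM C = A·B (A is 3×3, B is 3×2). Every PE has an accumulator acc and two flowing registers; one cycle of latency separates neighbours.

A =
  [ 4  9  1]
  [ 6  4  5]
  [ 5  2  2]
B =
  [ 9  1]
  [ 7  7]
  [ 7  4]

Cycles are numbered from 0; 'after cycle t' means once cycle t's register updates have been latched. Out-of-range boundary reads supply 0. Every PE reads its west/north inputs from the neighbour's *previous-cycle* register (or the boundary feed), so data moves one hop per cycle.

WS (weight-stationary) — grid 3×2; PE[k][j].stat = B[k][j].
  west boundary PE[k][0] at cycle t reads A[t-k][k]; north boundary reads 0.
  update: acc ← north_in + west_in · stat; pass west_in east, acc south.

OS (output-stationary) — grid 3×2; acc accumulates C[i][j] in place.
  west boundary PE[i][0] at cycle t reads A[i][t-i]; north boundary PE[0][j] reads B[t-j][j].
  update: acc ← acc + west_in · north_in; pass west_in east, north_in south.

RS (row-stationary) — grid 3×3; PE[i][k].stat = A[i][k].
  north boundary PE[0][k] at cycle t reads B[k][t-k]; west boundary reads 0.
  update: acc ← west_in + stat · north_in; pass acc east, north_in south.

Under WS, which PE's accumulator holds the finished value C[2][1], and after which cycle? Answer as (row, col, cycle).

WS: C[2][1] accumulates in PE[2][1]:
  c0 r2c1: 0 / 0 / 0
  c1 r2c1: 0 / 0 / 0
  c2 r2c1: 0 / 0 / 0
  c3 r2c1: 71 / 1 / 71
  c4 r2c1: 54 / 5 / 54
  c5 r2c1: 27 / 2 / 27

(row, col, cycle) = (2, 1, 5)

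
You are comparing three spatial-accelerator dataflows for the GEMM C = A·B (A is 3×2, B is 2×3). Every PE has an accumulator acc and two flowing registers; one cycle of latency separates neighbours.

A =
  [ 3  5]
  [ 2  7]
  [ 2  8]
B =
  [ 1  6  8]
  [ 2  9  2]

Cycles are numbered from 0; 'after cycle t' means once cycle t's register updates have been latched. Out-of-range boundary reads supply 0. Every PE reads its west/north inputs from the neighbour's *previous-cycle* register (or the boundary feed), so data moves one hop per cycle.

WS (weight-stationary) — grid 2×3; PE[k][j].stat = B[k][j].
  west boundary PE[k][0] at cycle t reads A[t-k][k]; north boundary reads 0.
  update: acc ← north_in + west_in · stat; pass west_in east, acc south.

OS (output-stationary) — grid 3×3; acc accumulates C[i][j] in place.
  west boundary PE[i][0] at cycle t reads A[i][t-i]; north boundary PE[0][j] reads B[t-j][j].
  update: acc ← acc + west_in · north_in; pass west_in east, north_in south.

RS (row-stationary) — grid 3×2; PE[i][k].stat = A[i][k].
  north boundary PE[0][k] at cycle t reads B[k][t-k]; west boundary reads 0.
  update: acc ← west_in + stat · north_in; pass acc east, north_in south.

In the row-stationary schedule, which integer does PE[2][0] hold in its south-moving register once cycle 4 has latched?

Tracing RS — 3×2 array, target PE[2][0]:
  @0  [1,0]  acc 0  |  →0  ↓0
  @0  [2,0]  acc 0  |  →0  ↓0
  @1  [1,0]  acc 2  |  →2  ↓1
  @1  [2,0]  acc 0  |  →0  ↓0
  @2  [1,0]  acc 12  |  →12  ↓6
  @2  [2,0]  acc 2  |  →2  ↓1
  @3  [1,0]  acc 16  |  →16  ↓8
  @3  [2,0]  acc 12  |  →12  ↓6
  @4  [1,0]  acc 0  |  →0  ↓0
  @4  [2,0]  acc 16  |  →16  ↓8

register = 8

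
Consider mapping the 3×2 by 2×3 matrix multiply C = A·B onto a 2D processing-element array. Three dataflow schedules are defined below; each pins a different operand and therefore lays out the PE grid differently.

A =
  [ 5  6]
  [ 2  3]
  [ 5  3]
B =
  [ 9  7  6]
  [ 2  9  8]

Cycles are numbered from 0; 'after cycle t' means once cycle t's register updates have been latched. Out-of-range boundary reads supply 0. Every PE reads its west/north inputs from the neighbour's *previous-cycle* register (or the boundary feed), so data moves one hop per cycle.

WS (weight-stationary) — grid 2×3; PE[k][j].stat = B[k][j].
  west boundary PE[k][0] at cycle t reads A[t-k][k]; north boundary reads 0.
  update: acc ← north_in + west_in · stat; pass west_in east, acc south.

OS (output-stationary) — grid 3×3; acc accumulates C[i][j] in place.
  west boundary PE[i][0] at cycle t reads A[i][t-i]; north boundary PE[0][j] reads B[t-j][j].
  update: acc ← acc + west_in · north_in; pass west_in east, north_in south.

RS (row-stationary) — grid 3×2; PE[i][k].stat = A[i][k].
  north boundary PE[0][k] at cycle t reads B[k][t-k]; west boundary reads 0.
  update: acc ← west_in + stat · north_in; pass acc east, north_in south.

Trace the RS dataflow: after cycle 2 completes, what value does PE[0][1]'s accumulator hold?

PE[0][1].acc = 89

Tracing RS — 3×2 array, target PE[0][1]:
  after 0 — PE[0][0] acc=45, pass-E 45, pass-S 9
  after 0 — PE[0][1] acc=0, pass-E 0, pass-S 0
  after 1 — PE[0][0] acc=35, pass-E 35, pass-S 7
  after 1 — PE[0][1] acc=57, pass-E 57, pass-S 2
  after 2 — PE[0][0] acc=30, pass-E 30, pass-S 6
  after 2 — PE[0][1] acc=89, pass-E 89, pass-S 9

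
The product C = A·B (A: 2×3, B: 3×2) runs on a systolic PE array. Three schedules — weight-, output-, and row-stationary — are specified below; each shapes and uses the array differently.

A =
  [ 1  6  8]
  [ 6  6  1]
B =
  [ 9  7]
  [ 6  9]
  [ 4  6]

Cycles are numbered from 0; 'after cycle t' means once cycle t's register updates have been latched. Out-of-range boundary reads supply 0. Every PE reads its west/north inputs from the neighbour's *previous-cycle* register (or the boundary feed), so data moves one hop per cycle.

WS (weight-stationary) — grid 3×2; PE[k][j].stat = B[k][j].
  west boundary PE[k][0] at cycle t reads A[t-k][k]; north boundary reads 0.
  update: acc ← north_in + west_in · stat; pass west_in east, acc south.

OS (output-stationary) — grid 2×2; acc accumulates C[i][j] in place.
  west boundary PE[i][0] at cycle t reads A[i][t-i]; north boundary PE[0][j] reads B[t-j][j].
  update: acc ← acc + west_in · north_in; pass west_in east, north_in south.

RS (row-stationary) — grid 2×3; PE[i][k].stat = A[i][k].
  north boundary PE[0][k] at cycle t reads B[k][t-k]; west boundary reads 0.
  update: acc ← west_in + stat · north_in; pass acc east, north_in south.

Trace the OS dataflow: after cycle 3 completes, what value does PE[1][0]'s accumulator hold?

PE[1][0].acc = 94

OS on a 2×2 grid — tracing PE[1][0] and its feeders:
  c0 r0c0: 9 / 1 / 9
  c0 r1c0: 0 / 0 / 0
  c1 r0c0: 45 / 6 / 6
  c1 r1c0: 54 / 6 / 9
  c2 r0c0: 77 / 8 / 4
  c2 r1c0: 90 / 6 / 6
  c3 r0c0: 77 / 0 / 0
  c3 r1c0: 94 / 1 / 4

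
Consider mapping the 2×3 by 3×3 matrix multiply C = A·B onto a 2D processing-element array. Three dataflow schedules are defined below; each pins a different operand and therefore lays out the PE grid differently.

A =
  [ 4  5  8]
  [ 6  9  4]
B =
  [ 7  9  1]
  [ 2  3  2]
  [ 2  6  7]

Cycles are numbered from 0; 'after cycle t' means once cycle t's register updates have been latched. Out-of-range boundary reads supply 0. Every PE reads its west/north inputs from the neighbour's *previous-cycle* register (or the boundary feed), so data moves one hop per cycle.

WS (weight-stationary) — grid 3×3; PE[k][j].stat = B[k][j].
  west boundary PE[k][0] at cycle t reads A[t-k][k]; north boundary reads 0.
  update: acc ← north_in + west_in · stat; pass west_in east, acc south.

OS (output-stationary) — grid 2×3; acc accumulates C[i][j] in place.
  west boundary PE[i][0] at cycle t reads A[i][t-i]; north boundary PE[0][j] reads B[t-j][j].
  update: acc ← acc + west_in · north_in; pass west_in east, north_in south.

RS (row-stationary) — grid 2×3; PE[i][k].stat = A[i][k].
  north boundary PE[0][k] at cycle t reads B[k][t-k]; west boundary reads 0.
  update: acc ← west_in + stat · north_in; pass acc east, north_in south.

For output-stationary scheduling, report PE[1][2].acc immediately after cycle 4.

OS on a 2×3 grid — tracing PE[1][2] and its feeders:
  t=0 PE[0][2]: acc=0 h=0 v=0
  t=0 PE[1][1]: acc=0 h=0 v=0
  t=0 PE[1][2]: acc=0 h=0 v=0
  t=1 PE[0][2]: acc=0 h=0 v=0
  t=1 PE[1][1]: acc=0 h=0 v=0
  t=1 PE[1][2]: acc=0 h=0 v=0
  t=2 PE[0][2]: acc=4 h=4 v=1
  t=2 PE[1][1]: acc=54 h=6 v=9
  t=2 PE[1][2]: acc=0 h=0 v=0
  t=3 PE[0][2]: acc=14 h=5 v=2
  t=3 PE[1][1]: acc=81 h=9 v=3
  t=3 PE[1][2]: acc=6 h=6 v=1
  t=4 PE[0][2]: acc=70 h=8 v=7
  t=4 PE[1][1]: acc=105 h=4 v=6
  t=4 PE[1][2]: acc=24 h=9 v=2

PE[1][2].acc = 24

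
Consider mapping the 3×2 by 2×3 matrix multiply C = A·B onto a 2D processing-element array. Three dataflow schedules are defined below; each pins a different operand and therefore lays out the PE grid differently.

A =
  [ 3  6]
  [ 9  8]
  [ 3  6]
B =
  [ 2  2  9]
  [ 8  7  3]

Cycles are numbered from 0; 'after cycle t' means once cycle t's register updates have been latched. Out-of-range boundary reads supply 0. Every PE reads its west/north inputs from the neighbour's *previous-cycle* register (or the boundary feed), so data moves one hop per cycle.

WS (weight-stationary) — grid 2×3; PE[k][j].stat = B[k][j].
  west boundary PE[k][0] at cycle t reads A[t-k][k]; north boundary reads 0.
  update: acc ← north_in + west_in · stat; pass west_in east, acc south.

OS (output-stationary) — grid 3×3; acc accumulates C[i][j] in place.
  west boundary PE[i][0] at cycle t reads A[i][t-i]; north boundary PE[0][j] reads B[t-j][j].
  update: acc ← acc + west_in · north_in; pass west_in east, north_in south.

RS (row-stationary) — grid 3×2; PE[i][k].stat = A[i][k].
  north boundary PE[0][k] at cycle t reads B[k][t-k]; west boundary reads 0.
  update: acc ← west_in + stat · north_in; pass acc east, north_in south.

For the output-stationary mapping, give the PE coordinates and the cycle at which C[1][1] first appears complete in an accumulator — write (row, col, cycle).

(row, col, cycle) = (1, 1, 3)

OS: C[1][1] accumulates in PE[1][1]:
  t=0 PE[1][1]: acc=0 h=0 v=0
  t=1 PE[1][1]: acc=0 h=0 v=0
  t=2 PE[1][1]: acc=18 h=9 v=2
  t=3 PE[1][1]: acc=74 h=8 v=7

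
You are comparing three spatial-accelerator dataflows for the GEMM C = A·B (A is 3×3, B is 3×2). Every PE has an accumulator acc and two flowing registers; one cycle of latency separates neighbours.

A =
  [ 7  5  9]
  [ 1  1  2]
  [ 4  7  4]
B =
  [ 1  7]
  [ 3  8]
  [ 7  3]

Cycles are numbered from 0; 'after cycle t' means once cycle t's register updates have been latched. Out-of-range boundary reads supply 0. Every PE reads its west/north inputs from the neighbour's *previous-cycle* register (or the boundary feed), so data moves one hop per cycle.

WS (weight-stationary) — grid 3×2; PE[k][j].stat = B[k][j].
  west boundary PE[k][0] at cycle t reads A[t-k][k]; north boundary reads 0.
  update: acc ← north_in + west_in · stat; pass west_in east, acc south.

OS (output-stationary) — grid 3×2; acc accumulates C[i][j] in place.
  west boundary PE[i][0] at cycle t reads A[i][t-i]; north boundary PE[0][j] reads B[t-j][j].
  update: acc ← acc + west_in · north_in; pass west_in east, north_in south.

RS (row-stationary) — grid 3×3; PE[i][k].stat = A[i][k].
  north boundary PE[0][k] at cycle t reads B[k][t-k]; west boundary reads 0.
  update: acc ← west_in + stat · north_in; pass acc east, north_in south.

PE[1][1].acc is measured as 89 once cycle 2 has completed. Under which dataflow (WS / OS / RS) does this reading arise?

dataflow = WS

WS [3×2] PE[1][1] across cycles:
  [0] (1,1) acc=0 (h:0 v:0)
  [1] (1,1) acc=0 (h:0 v:0)
  [2] (1,1) acc=89 (h:5 v:89)
OS [3×2] PE[1][1] across cycles:
  [0] (1,1) acc=0 (h:0 v:0)
  [1] (1,1) acc=0 (h:0 v:0)
  [2] (1,1) acc=7 (h:1 v:7)
RS [3×3] PE[1][1] across cycles:
  [0] (1,1) acc=0 (h:0 v:0)
  [1] (1,1) acc=0 (h:0 v:0)
  [2] (1,1) acc=4 (h:4 v:3)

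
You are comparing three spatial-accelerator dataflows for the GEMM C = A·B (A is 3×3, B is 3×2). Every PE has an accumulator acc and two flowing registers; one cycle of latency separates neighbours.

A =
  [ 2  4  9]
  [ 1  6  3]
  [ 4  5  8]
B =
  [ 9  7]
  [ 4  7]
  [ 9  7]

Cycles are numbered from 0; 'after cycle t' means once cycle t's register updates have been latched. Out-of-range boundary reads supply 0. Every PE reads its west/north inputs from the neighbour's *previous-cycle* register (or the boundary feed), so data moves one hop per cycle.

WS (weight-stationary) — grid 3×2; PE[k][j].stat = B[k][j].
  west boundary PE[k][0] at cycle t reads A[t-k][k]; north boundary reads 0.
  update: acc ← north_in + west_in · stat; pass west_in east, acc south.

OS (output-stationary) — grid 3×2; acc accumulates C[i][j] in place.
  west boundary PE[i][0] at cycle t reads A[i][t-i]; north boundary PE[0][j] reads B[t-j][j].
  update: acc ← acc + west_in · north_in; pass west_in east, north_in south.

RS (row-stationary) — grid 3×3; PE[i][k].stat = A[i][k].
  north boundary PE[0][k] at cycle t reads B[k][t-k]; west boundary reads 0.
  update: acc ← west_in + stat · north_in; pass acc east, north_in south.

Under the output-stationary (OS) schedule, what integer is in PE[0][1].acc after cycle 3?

OS on a 3×2 grid — tracing PE[0][1] and its feeders:
  cycle 0: PE[0][0] → acc 18, east 2, south 9
  cycle 0: PE[0][1] → acc 0, east 0, south 0
  cycle 1: PE[0][0] → acc 34, east 4, south 4
  cycle 1: PE[0][1] → acc 14, east 2, south 7
  cycle 2: PE[0][0] → acc 115, east 9, south 9
  cycle 2: PE[0][1] → acc 42, east 4, south 7
  cycle 3: PE[0][0] → acc 115, east 0, south 0
  cycle 3: PE[0][1] → acc 105, east 9, south 7

PE[0][1].acc = 105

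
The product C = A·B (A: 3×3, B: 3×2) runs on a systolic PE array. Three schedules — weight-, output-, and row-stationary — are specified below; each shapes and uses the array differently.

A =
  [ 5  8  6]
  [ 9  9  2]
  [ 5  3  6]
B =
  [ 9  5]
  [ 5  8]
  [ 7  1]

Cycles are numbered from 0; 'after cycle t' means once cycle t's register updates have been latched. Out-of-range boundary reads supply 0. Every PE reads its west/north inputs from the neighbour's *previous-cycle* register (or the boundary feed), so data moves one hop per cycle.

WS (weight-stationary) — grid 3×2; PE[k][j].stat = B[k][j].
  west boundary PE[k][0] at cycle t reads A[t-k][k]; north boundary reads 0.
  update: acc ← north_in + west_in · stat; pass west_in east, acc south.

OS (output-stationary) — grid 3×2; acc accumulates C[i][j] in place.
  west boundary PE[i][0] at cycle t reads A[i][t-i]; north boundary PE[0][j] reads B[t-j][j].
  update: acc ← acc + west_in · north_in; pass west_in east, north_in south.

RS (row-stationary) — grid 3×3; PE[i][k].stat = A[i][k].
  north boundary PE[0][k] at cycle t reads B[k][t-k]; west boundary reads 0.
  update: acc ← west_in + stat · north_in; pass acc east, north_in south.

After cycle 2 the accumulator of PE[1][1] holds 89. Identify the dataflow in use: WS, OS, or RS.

dataflow = WS

WS [3×2] PE[1][1] across cycles:
  after 0 — PE[1][1] acc=0, pass-E 0, pass-S 0
  after 1 — PE[1][1] acc=0, pass-E 0, pass-S 0
  after 2 — PE[1][1] acc=89, pass-E 8, pass-S 89
OS [3×2] PE[1][1] across cycles:
  after 0 — PE[1][1] acc=0, pass-E 0, pass-S 0
  after 1 — PE[1][1] acc=0, pass-E 0, pass-S 0
  after 2 — PE[1][1] acc=45, pass-E 9, pass-S 5
RS [3×3] PE[1][1] across cycles:
  after 0 — PE[1][1] acc=0, pass-E 0, pass-S 0
  after 1 — PE[1][1] acc=0, pass-E 0, pass-S 0
  after 2 — PE[1][1] acc=126, pass-E 126, pass-S 5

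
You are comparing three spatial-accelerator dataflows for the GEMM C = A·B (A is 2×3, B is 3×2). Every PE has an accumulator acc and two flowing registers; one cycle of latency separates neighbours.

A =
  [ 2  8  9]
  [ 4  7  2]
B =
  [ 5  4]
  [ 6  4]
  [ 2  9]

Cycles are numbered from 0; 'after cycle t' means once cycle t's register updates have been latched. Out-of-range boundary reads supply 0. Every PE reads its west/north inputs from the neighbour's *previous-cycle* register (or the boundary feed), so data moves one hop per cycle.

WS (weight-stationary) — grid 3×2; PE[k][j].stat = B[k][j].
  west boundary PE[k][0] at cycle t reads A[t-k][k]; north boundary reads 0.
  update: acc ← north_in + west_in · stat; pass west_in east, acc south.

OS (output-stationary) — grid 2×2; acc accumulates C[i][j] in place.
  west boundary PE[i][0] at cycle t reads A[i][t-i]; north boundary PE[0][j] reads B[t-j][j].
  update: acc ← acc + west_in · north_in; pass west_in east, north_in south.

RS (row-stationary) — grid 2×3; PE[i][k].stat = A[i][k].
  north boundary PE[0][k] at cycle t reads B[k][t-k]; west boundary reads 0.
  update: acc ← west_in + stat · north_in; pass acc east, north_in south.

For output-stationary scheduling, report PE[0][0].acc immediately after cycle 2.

OS (2×2). Following PE[0][0] plus its west/north inputs:
  @0  [0,0]  acc 10  |  →2  ↓5
  @1  [0,0]  acc 58  |  →8  ↓6
  @2  [0,0]  acc 76  |  →9  ↓2

PE[0][0].acc = 76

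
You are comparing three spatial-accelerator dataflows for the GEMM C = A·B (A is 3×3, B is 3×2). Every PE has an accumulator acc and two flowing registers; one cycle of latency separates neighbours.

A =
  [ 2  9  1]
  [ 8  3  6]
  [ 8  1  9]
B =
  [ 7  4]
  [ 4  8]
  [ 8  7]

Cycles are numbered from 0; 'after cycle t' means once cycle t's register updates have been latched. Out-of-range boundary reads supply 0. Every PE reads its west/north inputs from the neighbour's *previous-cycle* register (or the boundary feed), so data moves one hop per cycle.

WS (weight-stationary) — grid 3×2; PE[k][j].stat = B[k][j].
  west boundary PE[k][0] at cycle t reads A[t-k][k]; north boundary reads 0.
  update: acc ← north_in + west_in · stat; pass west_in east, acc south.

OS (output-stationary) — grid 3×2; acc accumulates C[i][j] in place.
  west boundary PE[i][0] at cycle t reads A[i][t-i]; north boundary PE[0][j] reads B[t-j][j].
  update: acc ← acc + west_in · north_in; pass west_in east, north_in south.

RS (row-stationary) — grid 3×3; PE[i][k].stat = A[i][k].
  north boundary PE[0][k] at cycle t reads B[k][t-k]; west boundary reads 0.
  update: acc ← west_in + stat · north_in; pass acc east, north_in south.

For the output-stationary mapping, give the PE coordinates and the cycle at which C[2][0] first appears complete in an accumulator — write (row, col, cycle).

OS — PE[2][0] is where C[2][0] collects:
  0: (2,0).acc=0  regs=<0,0>
  1: (2,0).acc=0  regs=<0,0>
  2: (2,0).acc=56  regs=<8,7>
  3: (2,0).acc=60  regs=<1,4>
  4: (2,0).acc=132  regs=<9,8>

(row, col, cycle) = (2, 0, 4)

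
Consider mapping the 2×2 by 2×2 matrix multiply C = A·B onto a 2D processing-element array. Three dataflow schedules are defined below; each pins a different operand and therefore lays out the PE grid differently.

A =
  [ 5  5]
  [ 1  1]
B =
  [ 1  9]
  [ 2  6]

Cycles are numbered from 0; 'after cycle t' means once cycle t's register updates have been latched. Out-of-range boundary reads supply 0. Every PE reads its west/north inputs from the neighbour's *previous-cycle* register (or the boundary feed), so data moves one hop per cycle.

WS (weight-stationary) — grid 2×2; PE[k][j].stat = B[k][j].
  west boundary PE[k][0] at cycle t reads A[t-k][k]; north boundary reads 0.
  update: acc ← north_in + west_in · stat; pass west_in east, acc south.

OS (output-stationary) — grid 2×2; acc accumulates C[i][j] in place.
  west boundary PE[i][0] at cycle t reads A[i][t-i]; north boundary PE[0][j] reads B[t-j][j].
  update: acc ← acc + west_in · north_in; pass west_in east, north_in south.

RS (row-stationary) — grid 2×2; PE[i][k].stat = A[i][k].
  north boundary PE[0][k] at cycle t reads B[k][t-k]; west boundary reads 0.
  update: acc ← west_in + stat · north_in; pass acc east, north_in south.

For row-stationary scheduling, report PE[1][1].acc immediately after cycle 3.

PE[1][1].acc = 15

RS (2×2). Following PE[1][1] plus its west/north inputs:
  c0 r0c1: 0 / 0 / 0
  c0 r1c0: 0 / 0 / 0
  c0 r1c1: 0 / 0 / 0
  c1 r0c1: 15 / 15 / 2
  c1 r1c0: 1 / 1 / 1
  c1 r1c1: 0 / 0 / 0
  c2 r0c1: 75 / 75 / 6
  c2 r1c0: 9 / 9 / 9
  c2 r1c1: 3 / 3 / 2
  c3 r0c1: 0 / 0 / 0
  c3 r1c0: 0 / 0 / 0
  c3 r1c1: 15 / 15 / 6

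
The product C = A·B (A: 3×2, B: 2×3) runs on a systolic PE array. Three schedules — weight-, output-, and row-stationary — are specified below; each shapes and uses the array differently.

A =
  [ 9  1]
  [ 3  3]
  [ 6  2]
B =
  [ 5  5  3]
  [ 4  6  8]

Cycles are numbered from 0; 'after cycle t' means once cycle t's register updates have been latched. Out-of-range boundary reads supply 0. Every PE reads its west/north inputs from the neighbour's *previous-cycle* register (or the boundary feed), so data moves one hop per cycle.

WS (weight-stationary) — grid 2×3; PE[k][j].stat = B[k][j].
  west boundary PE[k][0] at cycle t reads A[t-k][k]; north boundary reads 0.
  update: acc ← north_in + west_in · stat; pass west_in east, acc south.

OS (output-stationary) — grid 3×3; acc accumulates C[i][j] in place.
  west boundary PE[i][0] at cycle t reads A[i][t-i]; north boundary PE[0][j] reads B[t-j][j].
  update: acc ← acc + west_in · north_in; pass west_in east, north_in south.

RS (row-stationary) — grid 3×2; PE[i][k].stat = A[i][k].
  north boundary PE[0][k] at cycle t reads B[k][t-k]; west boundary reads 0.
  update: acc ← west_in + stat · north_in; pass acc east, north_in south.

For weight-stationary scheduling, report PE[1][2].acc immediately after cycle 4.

PE[1][2].acc = 33

WS 2×3: PE[1][2] cycle-by-cycle (with neighbour feeds):
  cycle 0: PE[0][2] → acc 0, east 0, south 0
  cycle 0: PE[1][1] → acc 0, east 0, south 0
  cycle 0: PE[1][2] → acc 0, east 0, south 0
  cycle 1: PE[0][2] → acc 0, east 0, south 0
  cycle 1: PE[1][1] → acc 0, east 0, south 0
  cycle 1: PE[1][2] → acc 0, east 0, south 0
  cycle 2: PE[0][2] → acc 27, east 9, south 27
  cycle 2: PE[1][1] → acc 51, east 1, south 51
  cycle 2: PE[1][2] → acc 0, east 0, south 0
  cycle 3: PE[0][2] → acc 9, east 3, south 9
  cycle 3: PE[1][1] → acc 33, east 3, south 33
  cycle 3: PE[1][2] → acc 35, east 1, south 35
  cycle 4: PE[0][2] → acc 18, east 6, south 18
  cycle 4: PE[1][1] → acc 42, east 2, south 42
  cycle 4: PE[1][2] → acc 33, east 3, south 33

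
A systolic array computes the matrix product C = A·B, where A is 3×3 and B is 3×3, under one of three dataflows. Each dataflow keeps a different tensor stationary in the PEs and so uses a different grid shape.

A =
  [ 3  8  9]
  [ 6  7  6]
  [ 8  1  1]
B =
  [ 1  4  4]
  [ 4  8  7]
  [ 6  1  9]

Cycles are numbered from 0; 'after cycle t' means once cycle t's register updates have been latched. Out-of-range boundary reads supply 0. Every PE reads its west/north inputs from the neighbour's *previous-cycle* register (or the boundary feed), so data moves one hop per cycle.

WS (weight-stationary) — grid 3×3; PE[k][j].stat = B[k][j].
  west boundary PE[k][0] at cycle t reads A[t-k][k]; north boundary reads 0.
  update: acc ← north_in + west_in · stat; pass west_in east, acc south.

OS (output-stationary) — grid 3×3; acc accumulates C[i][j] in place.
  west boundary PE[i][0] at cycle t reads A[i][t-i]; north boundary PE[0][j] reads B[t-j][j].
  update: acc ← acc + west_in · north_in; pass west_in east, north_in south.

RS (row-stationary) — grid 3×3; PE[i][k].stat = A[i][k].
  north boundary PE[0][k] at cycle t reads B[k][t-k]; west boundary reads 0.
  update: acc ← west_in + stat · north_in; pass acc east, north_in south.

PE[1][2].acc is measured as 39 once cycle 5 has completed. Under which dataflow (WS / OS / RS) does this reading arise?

dataflow = WS

WS (3×3 grid), PE[1][2]:
  after 0 — PE[1][2] acc=0, pass-E 0, pass-S 0
  after 1 — PE[1][2] acc=0, pass-E 0, pass-S 0
  after 2 — PE[1][2] acc=0, pass-E 0, pass-S 0
  after 3 — PE[1][2] acc=68, pass-E 8, pass-S 68
  after 4 — PE[1][2] acc=73, pass-E 7, pass-S 73
  after 5 — PE[1][2] acc=39, pass-E 1, pass-S 39
OS (3×3 grid), PE[1][2]:
  after 0 — PE[1][2] acc=0, pass-E 0, pass-S 0
  after 1 — PE[1][2] acc=0, pass-E 0, pass-S 0
  after 2 — PE[1][2] acc=0, pass-E 0, pass-S 0
  after 3 — PE[1][2] acc=24, pass-E 6, pass-S 4
  after 4 — PE[1][2] acc=73, pass-E 7, pass-S 7
  after 5 — PE[1][2] acc=127, pass-E 6, pass-S 9
RS (3×3 grid), PE[1][2]:
  after 0 — PE[1][2] acc=0, pass-E 0, pass-S 0
  after 1 — PE[1][2] acc=0, pass-E 0, pass-S 0
  after 2 — PE[1][2] acc=0, pass-E 0, pass-S 0
  after 3 — PE[1][2] acc=70, pass-E 70, pass-S 6
  after 4 — PE[1][2] acc=86, pass-E 86, pass-S 1
  after 5 — PE[1][2] acc=127, pass-E 127, pass-S 9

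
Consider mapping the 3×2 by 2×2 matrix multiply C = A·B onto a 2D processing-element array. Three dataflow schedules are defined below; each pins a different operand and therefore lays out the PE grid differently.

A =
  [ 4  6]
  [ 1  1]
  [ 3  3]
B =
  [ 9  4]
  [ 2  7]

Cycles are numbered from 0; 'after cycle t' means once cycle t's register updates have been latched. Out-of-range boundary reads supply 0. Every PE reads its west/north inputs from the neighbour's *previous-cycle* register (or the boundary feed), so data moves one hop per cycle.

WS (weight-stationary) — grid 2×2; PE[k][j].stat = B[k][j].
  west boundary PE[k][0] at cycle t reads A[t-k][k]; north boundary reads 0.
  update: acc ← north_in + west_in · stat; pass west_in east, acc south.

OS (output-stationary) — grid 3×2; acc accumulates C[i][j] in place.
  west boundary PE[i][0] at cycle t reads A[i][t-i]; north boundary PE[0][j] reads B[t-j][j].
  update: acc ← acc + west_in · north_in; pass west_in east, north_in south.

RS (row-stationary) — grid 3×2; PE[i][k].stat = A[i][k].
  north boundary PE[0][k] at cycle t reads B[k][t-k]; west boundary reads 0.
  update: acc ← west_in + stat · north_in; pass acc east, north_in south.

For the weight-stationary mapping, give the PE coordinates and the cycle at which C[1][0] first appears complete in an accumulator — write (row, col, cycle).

(row, col, cycle) = (1, 0, 2)

WS — PE[1][0] is where C[1][0] collects:
  0: (1,0).acc=0  regs=<0,0>
  1: (1,0).acc=48  regs=<6,48>
  2: (1,0).acc=11  regs=<1,11>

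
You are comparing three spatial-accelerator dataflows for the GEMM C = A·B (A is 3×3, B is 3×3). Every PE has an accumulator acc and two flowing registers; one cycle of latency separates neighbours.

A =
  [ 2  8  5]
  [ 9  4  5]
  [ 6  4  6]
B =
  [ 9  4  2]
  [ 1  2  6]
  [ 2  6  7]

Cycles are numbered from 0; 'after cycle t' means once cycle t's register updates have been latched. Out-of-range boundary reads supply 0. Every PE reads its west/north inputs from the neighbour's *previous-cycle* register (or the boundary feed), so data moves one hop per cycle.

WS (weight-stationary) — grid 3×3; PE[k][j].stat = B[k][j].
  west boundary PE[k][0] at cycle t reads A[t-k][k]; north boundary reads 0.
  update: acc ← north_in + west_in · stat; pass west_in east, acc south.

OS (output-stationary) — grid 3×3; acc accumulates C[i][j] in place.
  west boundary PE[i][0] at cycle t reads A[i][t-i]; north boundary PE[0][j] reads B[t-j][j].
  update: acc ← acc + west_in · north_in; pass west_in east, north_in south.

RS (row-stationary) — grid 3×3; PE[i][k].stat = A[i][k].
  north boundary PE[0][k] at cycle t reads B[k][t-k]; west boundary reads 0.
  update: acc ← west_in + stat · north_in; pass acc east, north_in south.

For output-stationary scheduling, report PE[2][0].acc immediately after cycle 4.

OS (3×3). Following PE[2][0] plus its west/north inputs:
  0: (1,0).acc=0  regs=<0,0>
  0: (2,0).acc=0  regs=<0,0>
  1: (1,0).acc=81  regs=<9,9>
  1: (2,0).acc=0  regs=<0,0>
  2: (1,0).acc=85  regs=<4,1>
  2: (2,0).acc=54  regs=<6,9>
  3: (1,0).acc=95  regs=<5,2>
  3: (2,0).acc=58  regs=<4,1>
  4: (1,0).acc=95  regs=<0,0>
  4: (2,0).acc=70  regs=<6,2>

PE[2][0].acc = 70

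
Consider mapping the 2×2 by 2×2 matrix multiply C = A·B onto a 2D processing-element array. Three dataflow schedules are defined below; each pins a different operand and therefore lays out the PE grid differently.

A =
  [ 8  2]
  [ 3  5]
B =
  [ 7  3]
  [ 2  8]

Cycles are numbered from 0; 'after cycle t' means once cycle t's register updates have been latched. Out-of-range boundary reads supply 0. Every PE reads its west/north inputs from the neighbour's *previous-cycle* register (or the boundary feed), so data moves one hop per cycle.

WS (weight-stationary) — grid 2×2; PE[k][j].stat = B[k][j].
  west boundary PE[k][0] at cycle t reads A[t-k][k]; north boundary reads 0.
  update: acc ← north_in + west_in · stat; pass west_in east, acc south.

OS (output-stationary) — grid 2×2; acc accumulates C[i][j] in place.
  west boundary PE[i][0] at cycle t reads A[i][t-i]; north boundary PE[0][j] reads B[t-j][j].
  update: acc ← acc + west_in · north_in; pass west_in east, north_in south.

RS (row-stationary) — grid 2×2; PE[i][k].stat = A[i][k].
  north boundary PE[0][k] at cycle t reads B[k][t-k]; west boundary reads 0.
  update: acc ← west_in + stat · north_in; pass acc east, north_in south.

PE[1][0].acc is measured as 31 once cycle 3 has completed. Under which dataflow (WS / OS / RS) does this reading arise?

dataflow = OS

— WS: 2×2; PE[1][0] trace:
  t=0 PE[1][0]: acc=0 h=0 v=0
  t=1 PE[1][0]: acc=60 h=2 v=60
  t=2 PE[1][0]: acc=31 h=5 v=31
  t=3 PE[1][0]: acc=0 h=0 v=0
— OS: 2×2; PE[1][0] trace:
  t=0 PE[1][0]: acc=0 h=0 v=0
  t=1 PE[1][0]: acc=21 h=3 v=7
  t=2 PE[1][0]: acc=31 h=5 v=2
  t=3 PE[1][0]: acc=31 h=0 v=0
— RS: 2×2; PE[1][0] trace:
  t=0 PE[1][0]: acc=0 h=0 v=0
  t=1 PE[1][0]: acc=21 h=21 v=7
  t=2 PE[1][0]: acc=9 h=9 v=3
  t=3 PE[1][0]: acc=0 h=0 v=0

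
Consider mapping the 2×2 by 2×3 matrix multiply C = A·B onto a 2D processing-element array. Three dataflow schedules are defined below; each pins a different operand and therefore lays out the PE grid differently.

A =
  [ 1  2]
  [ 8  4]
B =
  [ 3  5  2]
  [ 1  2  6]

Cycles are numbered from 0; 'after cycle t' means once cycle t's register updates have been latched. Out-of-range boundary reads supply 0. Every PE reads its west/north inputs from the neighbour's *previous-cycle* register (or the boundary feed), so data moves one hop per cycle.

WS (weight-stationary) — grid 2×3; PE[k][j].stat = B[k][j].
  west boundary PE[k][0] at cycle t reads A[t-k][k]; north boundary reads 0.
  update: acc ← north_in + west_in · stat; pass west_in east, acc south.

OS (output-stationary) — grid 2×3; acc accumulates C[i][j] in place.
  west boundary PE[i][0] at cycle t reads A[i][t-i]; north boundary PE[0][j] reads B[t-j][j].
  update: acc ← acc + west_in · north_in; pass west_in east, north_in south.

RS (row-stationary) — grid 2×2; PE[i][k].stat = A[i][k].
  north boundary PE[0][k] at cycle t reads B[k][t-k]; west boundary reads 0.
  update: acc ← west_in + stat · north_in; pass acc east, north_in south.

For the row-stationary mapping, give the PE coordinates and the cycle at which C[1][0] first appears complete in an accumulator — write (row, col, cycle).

(row, col, cycle) = (1, 1, 2)

RS: C[1][0] accumulates in PE[1][1]:
  t=0 PE[1][1]: acc=0 h=0 v=0
  t=1 PE[1][1]: acc=0 h=0 v=0
  t=2 PE[1][1]: acc=28 h=28 v=1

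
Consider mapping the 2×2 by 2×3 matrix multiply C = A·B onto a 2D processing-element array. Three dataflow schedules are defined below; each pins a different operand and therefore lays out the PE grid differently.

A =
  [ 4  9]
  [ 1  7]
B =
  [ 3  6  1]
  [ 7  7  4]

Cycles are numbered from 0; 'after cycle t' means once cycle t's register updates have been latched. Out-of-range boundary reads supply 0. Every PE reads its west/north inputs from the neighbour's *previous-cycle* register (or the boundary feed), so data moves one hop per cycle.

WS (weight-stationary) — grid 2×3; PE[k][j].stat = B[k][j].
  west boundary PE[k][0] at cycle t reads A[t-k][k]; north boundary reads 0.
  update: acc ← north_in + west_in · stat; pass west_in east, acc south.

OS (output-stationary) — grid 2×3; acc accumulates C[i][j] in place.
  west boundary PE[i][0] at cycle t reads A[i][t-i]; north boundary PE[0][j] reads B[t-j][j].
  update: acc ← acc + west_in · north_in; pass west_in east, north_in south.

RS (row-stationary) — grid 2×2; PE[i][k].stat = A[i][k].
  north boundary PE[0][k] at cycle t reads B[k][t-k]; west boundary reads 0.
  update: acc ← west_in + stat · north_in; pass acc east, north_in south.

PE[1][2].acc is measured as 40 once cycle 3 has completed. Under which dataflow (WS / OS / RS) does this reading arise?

dataflow = WS

WS (2×3 grid), PE[1][2]:
  after 0 — PE[1][2] acc=0, pass-E 0, pass-S 0
  after 1 — PE[1][2] acc=0, pass-E 0, pass-S 0
  after 2 — PE[1][2] acc=0, pass-E 0, pass-S 0
  after 3 — PE[1][2] acc=40, pass-E 9, pass-S 40
OS (2×3 grid), PE[1][2]:
  after 0 — PE[1][2] acc=0, pass-E 0, pass-S 0
  after 1 — PE[1][2] acc=0, pass-E 0, pass-S 0
  after 2 — PE[1][2] acc=0, pass-E 0, pass-S 0
  after 3 — PE[1][2] acc=1, pass-E 1, pass-S 1
— RS: 2×2 array has no PE[1][2].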